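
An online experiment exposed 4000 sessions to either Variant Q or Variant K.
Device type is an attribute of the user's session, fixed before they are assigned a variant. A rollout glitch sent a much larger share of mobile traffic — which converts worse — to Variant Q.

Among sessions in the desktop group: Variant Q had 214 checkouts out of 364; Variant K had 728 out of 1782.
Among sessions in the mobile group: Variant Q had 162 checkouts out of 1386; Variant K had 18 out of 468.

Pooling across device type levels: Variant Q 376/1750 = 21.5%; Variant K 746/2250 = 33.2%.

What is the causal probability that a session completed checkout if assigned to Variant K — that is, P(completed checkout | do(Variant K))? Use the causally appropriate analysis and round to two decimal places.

0.24

The stratified and pooled comparisons disagree (Variant Q wins within each device type; Variant K wins overall), so the answer turns on the causal role of device type.
Here device type is a common cause — it drives both which variant a case falls under and the outcome. The crude comparison mixes populations; the stratum-specific rates are the causally relevant ones.
Standardising Variant K to the population device type mix: 0.536·728/1782 + 0.464·18/468 = 0.237.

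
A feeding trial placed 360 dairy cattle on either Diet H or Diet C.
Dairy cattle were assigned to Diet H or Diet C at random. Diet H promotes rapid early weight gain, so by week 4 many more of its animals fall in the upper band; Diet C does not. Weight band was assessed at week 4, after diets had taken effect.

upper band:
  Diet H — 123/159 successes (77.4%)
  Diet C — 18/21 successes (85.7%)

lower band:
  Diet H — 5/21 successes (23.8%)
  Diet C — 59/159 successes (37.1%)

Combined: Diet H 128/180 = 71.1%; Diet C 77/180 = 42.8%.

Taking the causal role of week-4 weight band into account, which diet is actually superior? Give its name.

Within every week-4 weight band level Diet C has the higher rate, yet pooled Diet H does — Simpson's reversal.
Because the diet influences week-4 weight band, week-4 weight band is a post-treatment mediator, not a confounder. Stratifying on it would bias the estimate; the causal effect is the crude pooled difference.
Pooled: Diet H 71.1% vs Diet C 42.8%; Diet H is higher overall.

Diet H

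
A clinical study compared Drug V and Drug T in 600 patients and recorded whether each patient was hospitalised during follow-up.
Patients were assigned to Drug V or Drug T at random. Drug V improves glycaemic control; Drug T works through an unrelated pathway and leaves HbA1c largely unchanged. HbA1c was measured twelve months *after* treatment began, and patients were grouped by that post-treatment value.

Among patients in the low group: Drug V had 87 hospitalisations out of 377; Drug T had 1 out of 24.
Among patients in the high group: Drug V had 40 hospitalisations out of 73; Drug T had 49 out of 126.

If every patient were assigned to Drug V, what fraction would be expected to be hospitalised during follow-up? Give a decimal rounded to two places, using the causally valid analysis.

HbA1c is downstream of the drug. One should not condition on a consequence of treatment, so the overall rates are the right comparison.
So P(outcome | do(Drug V)) is just the pooled rate for Drug V: 127/450 = 0.282.

0.28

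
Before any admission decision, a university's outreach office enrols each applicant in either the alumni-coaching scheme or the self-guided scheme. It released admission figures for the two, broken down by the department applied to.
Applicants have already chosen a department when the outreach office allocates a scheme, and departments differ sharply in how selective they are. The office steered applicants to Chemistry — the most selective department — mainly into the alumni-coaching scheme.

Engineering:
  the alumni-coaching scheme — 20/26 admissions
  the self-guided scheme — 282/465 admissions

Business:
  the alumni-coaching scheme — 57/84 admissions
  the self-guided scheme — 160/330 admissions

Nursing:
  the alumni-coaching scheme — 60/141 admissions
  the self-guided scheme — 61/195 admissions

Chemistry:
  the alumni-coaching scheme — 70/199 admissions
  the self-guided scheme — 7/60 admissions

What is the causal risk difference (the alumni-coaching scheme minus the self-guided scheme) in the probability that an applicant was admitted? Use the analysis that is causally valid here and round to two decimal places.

Department satisfies the back-door criterion: it is not a descendant of the outreach scheme, and it blocks the spurious path from outreach scheme to outcome. Adjusting for it (i.e., using the within-department rates) gives the causal effect.
Adjusting over the population distribution of department: 0.327·(0.769−0.606) + 0.276·(0.679−0.485) + 0.224·(0.426−0.313) + 0.173·(0.352−0.117) = +0.173.

+0.17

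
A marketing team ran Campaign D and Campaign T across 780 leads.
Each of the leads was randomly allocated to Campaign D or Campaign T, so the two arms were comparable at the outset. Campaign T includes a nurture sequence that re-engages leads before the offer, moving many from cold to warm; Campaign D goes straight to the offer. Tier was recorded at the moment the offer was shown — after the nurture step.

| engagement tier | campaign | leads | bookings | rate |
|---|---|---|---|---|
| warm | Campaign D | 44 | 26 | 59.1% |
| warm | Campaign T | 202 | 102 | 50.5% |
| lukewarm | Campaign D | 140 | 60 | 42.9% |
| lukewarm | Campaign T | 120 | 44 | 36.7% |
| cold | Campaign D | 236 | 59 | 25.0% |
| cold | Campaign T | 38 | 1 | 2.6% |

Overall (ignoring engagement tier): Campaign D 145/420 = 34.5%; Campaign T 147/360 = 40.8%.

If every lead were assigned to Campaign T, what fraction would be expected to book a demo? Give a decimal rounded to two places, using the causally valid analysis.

The engagement tier-specific comparison favours Campaign D throughout, but the pooled figures favour Campaign T. The question is whether to condition on engagement tier.
Engagement tier is downstream of the campaign. One should not condition on a consequence of treatment, so the overall rates are the right comparison.
So P(outcome | do(Campaign T)) is just the pooled rate for Campaign T: 147/360 = 0.408.

0.41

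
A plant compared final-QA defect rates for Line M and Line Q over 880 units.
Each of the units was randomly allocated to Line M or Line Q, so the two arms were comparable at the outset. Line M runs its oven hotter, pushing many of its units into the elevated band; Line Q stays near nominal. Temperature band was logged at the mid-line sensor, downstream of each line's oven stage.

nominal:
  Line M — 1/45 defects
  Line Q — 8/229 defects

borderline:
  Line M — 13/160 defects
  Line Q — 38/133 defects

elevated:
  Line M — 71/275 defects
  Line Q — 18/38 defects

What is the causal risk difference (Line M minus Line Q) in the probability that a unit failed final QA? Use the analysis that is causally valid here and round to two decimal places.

+0.02

The stratified and pooled comparisons disagree (Line M wins within each in-process temperature band; Line Q wins overall), so the answer turns on the causal role of in-process temperature band.
In-process temperature band lies on the pathway line → in-process temperature band → outcome, so adjusting for it blocks the indirect effect. For the total causal effect of line, use the unadjusted pooled rates.
The causal difference is the pooled difference: 0.177 − 0.160 = +0.017.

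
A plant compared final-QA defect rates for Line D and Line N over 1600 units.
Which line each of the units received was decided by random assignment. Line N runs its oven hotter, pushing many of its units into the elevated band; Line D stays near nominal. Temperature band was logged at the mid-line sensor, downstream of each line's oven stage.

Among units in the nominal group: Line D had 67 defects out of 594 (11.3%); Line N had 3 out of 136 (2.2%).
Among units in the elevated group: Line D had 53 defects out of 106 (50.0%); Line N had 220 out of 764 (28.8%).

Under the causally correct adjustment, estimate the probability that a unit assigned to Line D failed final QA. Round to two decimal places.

0.17

Within every in-process temperature band level Line N has the lower rate, yet pooled Line D does — Simpson's reversal.
Stratifying would compare lines among units the lines themselves sorted into in-process temperature band groups — a form of selection on an intermediate. The unconditioned pooled rates give the total causal effect.
So P(outcome | do(Line D)) is just the pooled rate for Line D: 120/700 = 0.171.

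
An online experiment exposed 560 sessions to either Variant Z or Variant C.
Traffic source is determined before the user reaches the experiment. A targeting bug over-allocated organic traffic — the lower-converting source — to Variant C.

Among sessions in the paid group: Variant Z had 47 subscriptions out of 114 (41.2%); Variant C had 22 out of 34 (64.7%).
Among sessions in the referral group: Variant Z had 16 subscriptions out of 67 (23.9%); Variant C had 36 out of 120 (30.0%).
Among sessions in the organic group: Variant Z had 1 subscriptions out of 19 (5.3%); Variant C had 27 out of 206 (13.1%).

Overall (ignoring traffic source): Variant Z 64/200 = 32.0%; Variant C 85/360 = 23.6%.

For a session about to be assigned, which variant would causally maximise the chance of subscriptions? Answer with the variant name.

Variant C

Since traffic source is a pre-existing factor (not a product of the variant) and it affects the outcome on its own, it is a confounder. The stratified rates, not the pooled rate, identify the causal effect.
Within each level — paid: 41.2% vs 64.7%; referral: 23.9% vs 30.0%; organic: 5.3% vs 13.1% — Variant C is higher every time.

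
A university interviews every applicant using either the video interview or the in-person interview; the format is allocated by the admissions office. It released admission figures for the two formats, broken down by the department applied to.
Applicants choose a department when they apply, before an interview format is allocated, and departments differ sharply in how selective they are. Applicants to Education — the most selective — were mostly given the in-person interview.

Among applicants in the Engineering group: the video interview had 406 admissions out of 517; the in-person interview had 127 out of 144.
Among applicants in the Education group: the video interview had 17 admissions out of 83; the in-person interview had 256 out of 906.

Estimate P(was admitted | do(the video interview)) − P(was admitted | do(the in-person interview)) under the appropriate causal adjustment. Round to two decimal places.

The stratified and pooled comparisons disagree (the in-person interview wins within each department; the video interview wins overall), so the answer turns on the causal role of department.
Here department is a common cause — it drives both which interview format a case falls under and the outcome. The crude comparison mixes populations; the stratum-specific rates are the causally relevant ones.
Adjusting over the population distribution of department: 0.401·(0.785−0.882) + 0.599·(0.205−0.283) = -0.085.

-0.09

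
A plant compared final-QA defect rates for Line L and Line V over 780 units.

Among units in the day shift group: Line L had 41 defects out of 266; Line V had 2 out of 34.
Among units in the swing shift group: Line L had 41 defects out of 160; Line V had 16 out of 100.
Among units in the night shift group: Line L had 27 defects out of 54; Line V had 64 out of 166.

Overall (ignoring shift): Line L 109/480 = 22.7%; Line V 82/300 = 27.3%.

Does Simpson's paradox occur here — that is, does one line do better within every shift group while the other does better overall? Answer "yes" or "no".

yes

Within each shift level (day shift 15.4% vs 5.9%; swing shift 25.6% vs 16.0%; night shift 50.0% vs 38.6%), Line V has the lower rate every time. Pooled: 22.7% vs 27.3% — Line L has the lower rate overall. The two comparisons disagree.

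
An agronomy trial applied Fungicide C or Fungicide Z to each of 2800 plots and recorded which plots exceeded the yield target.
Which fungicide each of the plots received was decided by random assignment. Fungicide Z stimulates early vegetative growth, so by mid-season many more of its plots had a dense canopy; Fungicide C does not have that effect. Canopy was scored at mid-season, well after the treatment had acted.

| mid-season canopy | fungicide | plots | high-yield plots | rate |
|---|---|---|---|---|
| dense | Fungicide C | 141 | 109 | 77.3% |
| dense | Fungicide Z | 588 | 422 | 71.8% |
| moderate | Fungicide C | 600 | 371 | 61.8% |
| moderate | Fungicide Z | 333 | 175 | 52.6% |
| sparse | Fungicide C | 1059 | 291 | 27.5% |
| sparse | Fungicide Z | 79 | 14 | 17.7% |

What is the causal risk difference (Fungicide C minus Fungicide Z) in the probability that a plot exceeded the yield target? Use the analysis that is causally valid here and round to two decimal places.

The mid-season canopy-specific comparison favours Fungicide C throughout, but the pooled figures favour Fungicide Z. The question is whether to condition on mid-season canopy.
Mid-season canopy is downstream of the fungicide. One should not condition on a consequence of treatment, so the overall rates are the right comparison.
The causal difference is the pooled difference: 0.428 − 0.611 = -0.183.

-0.18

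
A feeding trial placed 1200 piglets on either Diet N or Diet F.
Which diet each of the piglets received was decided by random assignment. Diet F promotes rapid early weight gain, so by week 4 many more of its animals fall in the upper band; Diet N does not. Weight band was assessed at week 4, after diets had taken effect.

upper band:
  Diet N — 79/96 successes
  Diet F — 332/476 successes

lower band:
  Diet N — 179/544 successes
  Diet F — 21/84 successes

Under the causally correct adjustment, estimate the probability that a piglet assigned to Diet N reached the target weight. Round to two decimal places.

The distribution of week-4 weight band is itself part of what the diet does — it is an intermediate outcome. Holding it fixed would remove that part of the effect; the total effect is the pooled difference.
So P(outcome | do(Diet N)) is just the pooled rate for Diet N: 258/640 = 0.403.

0.40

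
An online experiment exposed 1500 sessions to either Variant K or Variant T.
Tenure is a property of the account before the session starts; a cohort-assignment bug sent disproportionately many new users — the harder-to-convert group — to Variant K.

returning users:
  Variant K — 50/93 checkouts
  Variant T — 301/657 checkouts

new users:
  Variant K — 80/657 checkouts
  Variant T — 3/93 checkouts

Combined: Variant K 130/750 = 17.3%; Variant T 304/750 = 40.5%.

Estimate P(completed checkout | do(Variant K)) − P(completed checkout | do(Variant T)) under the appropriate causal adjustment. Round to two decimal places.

Here user tenure is a common cause — it drives both which variant a case falls under and the outcome. The crude comparison mixes populations; the stratum-specific rates are the causally relevant ones.
Adjusting over the population distribution of user tenure: 0.500·(0.538−0.458) + 0.500·(0.122−0.032) = +0.084.

+0.08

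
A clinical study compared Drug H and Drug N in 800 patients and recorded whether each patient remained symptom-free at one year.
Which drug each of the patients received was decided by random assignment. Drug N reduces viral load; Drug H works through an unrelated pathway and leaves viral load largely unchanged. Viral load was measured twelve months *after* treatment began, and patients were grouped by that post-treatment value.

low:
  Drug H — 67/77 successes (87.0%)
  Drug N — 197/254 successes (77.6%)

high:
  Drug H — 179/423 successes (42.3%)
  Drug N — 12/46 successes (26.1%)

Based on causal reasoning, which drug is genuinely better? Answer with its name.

Drug N

Viral load here is a post-treatment variable shaped by the drug; conditioning on it would introduce bias rather than remove it. The overall comparison is the causal one.
Pooled: Drug H 49.2% vs Drug N 69.7%; Drug N is higher overall.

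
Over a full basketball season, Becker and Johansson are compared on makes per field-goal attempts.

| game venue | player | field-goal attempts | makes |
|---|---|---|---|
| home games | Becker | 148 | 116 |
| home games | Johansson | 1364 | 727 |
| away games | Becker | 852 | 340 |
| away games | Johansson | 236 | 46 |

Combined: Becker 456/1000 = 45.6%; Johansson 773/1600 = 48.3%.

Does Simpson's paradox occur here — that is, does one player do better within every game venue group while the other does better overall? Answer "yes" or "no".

Within each game venue level (home games 78.4% vs 53.3%; away games 39.9% vs 19.5%), Becker has the higher rate every time. Pooled: 45.6% vs 48.3% — Johansson has the higher rate overall. The two comparisons disagree.

yes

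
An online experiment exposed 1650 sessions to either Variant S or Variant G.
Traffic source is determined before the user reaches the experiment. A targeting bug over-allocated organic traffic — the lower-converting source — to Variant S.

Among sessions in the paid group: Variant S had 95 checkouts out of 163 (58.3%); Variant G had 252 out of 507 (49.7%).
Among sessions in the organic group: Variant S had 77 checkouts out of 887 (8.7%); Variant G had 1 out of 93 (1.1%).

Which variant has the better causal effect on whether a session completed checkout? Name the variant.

The traffic source-specific comparison favours Variant S throughout, but the pooled figures favour Variant G. The question is whether to condition on traffic source.
Here traffic source is a common cause — it drives both which variant a case falls under and the outcome. The crude comparison mixes populations; the stratum-specific rates are the causally relevant ones.
Within each level — paid: 58.3% vs 49.7%; organic: 8.7% vs 1.1% — Variant S is higher every time.

Variant S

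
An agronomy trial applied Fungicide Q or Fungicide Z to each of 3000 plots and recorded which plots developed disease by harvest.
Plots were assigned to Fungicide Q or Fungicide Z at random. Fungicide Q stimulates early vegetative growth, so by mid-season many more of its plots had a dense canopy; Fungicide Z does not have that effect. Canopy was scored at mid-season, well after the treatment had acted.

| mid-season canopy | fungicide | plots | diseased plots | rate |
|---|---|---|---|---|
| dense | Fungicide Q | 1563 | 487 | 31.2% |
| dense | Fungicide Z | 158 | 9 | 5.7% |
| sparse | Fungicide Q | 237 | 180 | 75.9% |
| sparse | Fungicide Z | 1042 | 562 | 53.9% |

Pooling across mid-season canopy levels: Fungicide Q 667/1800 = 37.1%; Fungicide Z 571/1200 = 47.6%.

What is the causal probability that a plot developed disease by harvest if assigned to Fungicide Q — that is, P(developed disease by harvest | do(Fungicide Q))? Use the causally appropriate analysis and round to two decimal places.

0.37

Stratifying would compare fungicides among plots the fungicides themselves sorted into mid-season canopy groups — a form of selection on an intermediate. The unconditioned pooled rates give the total causal effect.
So P(outcome | do(Fungicide Q)) is just the pooled rate for Fungicide Q: 667/1800 = 0.371.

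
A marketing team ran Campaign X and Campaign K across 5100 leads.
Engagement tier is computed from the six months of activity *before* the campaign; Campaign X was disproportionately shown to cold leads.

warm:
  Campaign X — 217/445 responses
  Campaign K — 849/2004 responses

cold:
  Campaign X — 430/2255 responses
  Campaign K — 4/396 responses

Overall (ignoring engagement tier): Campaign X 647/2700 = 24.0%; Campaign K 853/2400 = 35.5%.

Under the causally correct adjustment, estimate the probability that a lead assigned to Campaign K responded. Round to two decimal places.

0.21

The engagement tier-specific comparison favours Campaign X throughout, but the pooled figures favour Campaign K. The question is whether to condition on engagement tier.
Since engagement tier is a pre-existing factor (not a product of the campaign) and it affects the outcome on its own, it is a confounder. The stratified rates, not the pooled rate, identify the causal effect.
Standardising Campaign K to the population engagement tier mix: 0.480·849/2004 + 0.520·4/396 = 0.209.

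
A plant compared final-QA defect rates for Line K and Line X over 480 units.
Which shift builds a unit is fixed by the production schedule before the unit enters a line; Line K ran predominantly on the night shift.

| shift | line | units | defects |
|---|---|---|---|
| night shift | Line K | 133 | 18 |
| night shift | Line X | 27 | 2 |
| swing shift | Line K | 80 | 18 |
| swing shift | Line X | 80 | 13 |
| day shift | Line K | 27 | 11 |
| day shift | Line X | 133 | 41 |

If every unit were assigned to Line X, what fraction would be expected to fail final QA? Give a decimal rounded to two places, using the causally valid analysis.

Line X is lower inside every shift stratum but Line K is lower in aggregate. Whether to stratify depends on how shift relates to the line.
Nothing the line does changes shift; the imbalance is an allocation artefact. With shift also predicting the outcome, the pooled figure is confounded, and the within-stratum comparison is the causal one.
Standardising Line X to the population shift mix: 0.333·2/27 + 0.333·13/80 + 0.333·41/133 = 0.182.

0.18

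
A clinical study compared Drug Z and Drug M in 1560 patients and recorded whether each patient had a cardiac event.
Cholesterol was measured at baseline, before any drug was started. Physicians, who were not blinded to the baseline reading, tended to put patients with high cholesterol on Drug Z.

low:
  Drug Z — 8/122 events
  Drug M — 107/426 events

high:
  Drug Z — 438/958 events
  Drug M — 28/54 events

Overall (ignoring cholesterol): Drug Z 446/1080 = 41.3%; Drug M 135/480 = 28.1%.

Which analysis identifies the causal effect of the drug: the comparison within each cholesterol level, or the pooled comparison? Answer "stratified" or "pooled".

Drug Z is lower inside every cholesterol stratum but Drug M is lower in aggregate. Whether to stratify depends on how cholesterol relates to the drug.
Here cholesterol is a common cause — it drives both which drug a case falls under and the outcome. The crude comparison mixes populations; the stratum-specific rates are the causally relevant ones.
Within each level — low: 6.6% vs 25.1%; high: 45.7% vs 51.9% — Drug Z is lower every time.

stratified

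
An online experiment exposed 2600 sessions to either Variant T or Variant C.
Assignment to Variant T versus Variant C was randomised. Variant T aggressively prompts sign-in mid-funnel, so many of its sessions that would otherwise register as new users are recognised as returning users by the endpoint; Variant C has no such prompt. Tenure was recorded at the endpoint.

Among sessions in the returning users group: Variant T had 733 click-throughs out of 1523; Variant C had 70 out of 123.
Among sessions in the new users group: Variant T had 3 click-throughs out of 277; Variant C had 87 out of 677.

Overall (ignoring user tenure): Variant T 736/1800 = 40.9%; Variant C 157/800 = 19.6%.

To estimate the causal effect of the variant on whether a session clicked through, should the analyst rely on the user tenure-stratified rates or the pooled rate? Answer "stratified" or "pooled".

pooled

Because the variant influences user tenure, user tenure is a post-treatment mediator, not a confounder. Stratifying on it would bias the estimate; the causal effect is the crude pooled difference.
Pooled: Variant T 40.9% vs Variant C 19.6%; Variant T is higher overall.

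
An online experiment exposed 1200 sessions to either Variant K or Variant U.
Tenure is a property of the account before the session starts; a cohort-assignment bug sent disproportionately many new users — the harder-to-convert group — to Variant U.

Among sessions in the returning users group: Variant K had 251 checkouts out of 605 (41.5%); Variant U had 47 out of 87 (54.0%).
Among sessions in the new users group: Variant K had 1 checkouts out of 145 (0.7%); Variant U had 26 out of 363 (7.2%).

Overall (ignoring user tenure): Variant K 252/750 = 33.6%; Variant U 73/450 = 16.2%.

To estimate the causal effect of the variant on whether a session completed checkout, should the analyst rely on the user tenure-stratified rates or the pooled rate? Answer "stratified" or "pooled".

stratified

Variant U is higher inside every user tenure stratum but Variant K is higher in aggregate. Whether to stratify depends on how user tenure relates to the variant.
Here user tenure is a common cause — it drives both which variant a case falls under and the outcome. The crude comparison mixes populations; the stratum-specific rates are the causally relevant ones.
Within each level — returning users: 41.5% vs 54.0%; new users: 0.7% vs 7.2% — Variant U is higher every time.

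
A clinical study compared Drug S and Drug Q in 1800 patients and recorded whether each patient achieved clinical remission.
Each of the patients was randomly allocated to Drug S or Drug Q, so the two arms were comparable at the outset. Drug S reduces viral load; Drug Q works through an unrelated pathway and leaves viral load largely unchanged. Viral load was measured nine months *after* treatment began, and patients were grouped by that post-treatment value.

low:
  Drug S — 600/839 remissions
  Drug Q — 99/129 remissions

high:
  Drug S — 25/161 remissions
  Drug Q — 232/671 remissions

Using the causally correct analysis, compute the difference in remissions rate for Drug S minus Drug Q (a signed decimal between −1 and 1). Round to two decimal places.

The stratified and pooled comparisons disagree (Drug Q wins within each viral load; Drug S wins overall), so the answer turns on the causal role of viral load.
Viral load is recorded after the drug and is itself shifted by it — it sits on the causal path from drug to outcome. Conditioning on a mediator would strip out part of the effect we want; the pooled comparison gives the total causal effect.
The causal difference is the pooled difference: 0.625 − 0.414 = +0.211.

+0.21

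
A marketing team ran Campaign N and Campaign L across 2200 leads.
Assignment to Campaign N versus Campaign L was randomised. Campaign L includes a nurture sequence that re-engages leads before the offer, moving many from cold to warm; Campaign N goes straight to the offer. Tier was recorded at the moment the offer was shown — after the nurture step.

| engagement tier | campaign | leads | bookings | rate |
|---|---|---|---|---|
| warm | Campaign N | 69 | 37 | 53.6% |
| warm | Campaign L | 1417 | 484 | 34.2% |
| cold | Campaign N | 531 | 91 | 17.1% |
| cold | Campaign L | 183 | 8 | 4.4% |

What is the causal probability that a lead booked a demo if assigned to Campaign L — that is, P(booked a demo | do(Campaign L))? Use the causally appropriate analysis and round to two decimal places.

The distribution of engagement tier is itself part of what the campaign does — it is an intermediate outcome. Holding it fixed would remove that part of the effect; the total effect is the pooled difference.
So P(outcome | do(Campaign L)) is just the pooled rate for Campaign L: 492/1600 = 0.307.

0.31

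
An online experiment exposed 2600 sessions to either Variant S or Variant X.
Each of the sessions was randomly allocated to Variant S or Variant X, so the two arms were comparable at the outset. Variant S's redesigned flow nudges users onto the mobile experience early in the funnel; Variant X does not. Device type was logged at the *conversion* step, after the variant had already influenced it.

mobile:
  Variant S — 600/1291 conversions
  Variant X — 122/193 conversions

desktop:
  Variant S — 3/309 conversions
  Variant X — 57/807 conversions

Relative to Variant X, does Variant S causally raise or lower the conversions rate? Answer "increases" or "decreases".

increases

Within every device type level Variant X has the higher rate, yet pooled Variant S does — Simpson's reversal.
Because the variant influences device type, device type is a post-treatment mediator, not a confounder. Stratifying on it would bias the estimate; the causal effect is the crude pooled difference.
Pooled: Variant S 37.7% vs Variant X 17.9%; Variant S is higher overall.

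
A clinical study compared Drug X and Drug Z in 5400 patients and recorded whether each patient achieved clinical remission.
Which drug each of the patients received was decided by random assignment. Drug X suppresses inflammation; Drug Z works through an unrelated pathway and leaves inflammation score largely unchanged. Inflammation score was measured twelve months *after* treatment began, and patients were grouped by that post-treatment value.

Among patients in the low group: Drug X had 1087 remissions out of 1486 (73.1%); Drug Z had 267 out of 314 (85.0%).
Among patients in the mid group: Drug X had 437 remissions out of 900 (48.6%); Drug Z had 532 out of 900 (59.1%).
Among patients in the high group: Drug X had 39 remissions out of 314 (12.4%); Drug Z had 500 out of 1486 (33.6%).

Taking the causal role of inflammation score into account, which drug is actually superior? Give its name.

Drug X

The stratified and pooled comparisons disagree (Drug Z wins within each inflammation score; Drug X wins overall), so the answer turns on the causal role of inflammation score.
Inflammation score is recorded after the drug and is itself shifted by it — it sits on the causal path from drug to outcome. Conditioning on a mediator would strip out part of the effect we want; the pooled comparison gives the total causal effect.
Pooled: Drug X 57.9% vs Drug Z 48.1%; Drug X is higher overall.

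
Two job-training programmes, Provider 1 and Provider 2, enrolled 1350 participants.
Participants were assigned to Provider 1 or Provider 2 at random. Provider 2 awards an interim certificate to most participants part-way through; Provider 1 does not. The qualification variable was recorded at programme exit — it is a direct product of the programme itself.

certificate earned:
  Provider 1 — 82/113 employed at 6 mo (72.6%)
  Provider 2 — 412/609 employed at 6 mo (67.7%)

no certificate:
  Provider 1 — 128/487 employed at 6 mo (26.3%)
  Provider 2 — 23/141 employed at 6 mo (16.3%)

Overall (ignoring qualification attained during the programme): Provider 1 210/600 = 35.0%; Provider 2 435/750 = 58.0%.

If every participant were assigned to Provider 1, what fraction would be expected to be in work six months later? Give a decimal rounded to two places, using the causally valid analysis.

Qualification attained during the programme here is a post-treatment variable shaped by the programme; conditioning on it would introduce bias rather than remove it. The overall comparison is the causal one.
So P(outcome | do(Provider 1)) is just the pooled rate for Provider 1: 210/600 = 0.350.

0.35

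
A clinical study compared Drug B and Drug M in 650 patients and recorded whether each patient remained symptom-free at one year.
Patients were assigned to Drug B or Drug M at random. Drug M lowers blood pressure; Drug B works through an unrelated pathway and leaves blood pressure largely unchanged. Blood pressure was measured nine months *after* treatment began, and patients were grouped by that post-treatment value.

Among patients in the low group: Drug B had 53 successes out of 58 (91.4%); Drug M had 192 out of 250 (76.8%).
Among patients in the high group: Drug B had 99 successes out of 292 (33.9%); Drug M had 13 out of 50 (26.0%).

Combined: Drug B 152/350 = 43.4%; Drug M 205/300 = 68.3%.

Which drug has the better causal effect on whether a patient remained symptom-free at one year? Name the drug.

Drug M

Drug B is higher inside every blood pressure stratum but Drug M is higher in aggregate. Whether to stratify depends on how blood pressure relates to the drug.
Blood pressure is downstream of the drug. One should not condition on a consequence of treatment, so the overall rates are the right comparison.
Pooled: Drug B 43.4% vs Drug M 68.3%; Drug M is higher overall.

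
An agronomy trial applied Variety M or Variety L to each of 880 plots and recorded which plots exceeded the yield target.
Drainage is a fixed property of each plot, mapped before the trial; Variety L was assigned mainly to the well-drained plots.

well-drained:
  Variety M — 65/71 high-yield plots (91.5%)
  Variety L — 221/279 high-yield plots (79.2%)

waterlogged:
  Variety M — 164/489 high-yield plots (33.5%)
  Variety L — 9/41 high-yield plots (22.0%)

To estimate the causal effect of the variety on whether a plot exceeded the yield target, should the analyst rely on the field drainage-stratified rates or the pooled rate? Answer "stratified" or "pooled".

stratified

Field drainage satisfies the back-door criterion: it is not a descendant of the variety, and it blocks the spurious path from variety to outcome. Adjusting for it (i.e., using the within-field drainage rates) gives the causal effect.
Within each level — well-drained: 91.5% vs 79.2%; waterlogged: 33.5% vs 22.0% — Variety M is higher every time.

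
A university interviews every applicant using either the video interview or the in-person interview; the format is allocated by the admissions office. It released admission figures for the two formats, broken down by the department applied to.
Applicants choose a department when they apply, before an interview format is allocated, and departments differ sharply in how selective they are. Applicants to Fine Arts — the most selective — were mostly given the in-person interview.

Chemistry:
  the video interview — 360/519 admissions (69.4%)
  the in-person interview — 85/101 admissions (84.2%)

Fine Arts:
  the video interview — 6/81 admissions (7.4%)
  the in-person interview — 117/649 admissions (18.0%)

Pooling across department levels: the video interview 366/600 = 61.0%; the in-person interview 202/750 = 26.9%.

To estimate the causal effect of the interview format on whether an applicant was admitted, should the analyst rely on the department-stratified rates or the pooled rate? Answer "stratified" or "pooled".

stratified

Since department is a pre-existing factor (not a product of the interview format) and it affects the outcome on its own, it is a confounder. The stratified rates, not the pooled rate, identify the causal effect.
Within each level — Chemistry: 69.4% vs 84.2%; Fine Arts: 7.4% vs 18.0% — the in-person interview is higher every time.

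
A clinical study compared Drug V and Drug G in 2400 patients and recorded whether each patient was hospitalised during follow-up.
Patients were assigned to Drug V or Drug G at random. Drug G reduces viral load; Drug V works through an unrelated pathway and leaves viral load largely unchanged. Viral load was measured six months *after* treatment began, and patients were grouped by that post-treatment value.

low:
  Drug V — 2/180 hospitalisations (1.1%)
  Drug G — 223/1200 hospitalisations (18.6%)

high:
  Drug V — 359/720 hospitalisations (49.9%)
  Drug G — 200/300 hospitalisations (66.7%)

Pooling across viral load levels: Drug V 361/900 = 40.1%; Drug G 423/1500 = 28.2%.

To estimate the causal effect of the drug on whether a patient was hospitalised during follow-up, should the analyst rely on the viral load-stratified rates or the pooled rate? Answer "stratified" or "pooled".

pooled

Within every viral load level Drug V has the lower rate, yet pooled Drug G does — Simpson's reversal.
Viral load is downstream of the drug. One should not condition on a consequence of treatment, so the overall rates are the right comparison.
Pooled: Drug V 40.1% vs Drug G 28.2%; Drug G is lower overall.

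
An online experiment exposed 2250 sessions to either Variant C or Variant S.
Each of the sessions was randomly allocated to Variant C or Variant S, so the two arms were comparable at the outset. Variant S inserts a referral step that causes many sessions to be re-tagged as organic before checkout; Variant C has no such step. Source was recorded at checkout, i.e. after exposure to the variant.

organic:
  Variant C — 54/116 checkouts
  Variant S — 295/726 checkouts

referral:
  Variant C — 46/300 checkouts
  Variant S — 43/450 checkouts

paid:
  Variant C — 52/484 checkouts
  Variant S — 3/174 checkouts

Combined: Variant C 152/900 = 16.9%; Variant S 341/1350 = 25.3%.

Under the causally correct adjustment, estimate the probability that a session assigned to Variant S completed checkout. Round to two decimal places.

0.25

Traffic source lies on the pathway variant → traffic source → outcome, so adjusting for it blocks the indirect effect. For the total causal effect of variant, use the unadjusted pooled rates.
So P(outcome | do(Variant S)) is just the pooled rate for Variant S: 341/1350 = 0.253.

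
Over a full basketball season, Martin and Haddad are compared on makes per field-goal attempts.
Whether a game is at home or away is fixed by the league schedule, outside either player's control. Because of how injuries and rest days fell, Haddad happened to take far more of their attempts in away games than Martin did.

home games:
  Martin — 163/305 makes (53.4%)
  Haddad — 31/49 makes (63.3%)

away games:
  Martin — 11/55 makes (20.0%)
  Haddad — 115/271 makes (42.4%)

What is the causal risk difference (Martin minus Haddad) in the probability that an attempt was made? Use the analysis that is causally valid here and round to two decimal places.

-0.16

The game venue-specific comparison favours Haddad throughout, but the pooled figures favour Martin. The question is whether to condition on game venue.
Game venue is set before the player has any effect — it is not caused by the player — and it independently drives the outcome. That makes it a confounder, so the causal comparison is within game venue levels.
Adjusting over the population distribution of game venue: 0.521·(0.534−0.633) + 0.479·(0.200−0.424) = -0.159.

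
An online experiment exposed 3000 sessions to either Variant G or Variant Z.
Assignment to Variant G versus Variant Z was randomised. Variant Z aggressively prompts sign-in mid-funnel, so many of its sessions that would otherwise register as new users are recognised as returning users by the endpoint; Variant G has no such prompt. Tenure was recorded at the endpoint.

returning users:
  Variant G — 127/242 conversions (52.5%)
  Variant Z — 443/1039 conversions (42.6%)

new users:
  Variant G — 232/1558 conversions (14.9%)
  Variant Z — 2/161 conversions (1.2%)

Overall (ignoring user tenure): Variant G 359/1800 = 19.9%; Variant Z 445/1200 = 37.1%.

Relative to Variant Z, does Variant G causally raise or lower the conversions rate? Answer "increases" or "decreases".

decreases

Because the variant influences user tenure, user tenure is a post-treatment mediator, not a confounder. Stratifying on it would bias the estimate; the causal effect is the crude pooled difference.
Pooled: Variant G 19.9% vs Variant Z 37.1%; Variant Z is higher overall.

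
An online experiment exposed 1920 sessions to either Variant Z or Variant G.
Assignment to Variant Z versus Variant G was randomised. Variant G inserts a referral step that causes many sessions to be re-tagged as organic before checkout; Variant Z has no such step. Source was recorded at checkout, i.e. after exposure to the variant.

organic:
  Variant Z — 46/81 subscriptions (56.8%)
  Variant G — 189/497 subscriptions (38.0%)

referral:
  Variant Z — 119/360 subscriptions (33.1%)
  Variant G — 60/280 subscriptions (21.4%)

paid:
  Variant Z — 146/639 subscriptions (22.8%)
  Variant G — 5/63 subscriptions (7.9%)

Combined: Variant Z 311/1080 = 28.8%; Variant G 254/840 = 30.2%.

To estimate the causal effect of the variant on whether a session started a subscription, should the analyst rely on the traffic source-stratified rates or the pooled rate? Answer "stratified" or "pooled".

Within every traffic source level Variant Z has the higher rate, yet pooled Variant G does — Simpson's reversal.
Traffic source here is a post-treatment variable shaped by the variant; conditioning on it would introduce bias rather than remove it. The overall comparison is the causal one.
Pooled: Variant Z 28.8% vs Variant G 30.2%; Variant G is higher overall.

pooled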